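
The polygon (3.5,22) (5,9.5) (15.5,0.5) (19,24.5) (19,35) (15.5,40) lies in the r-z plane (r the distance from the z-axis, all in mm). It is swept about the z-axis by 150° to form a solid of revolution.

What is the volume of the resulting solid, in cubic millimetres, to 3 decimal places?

Profile (r,z), 6 vertices: (3.5,22) (5,9.5) (15.5,0.5) (19,24.5) (19,35) (15.5,40)
edge 0: (3.5,22)→(5,9.5)  cross = 3.5·9.5 − 5·22 = -76.7500; (r_i+r_j)·cross = 8.5·-76.7500 = -652.3750
edge 1: (5,9.5)→(15.5,0.5)  cross = 5·0.5 − 15.5·9.5 = -144.7500; (r_i+r_j)·cross = 20.5·-144.7500 = -2967.3750
edge 2: (15.5,0.5)→(19,24.5)  cross = 15.5·24.5 − 19·0.5 = 370.2500; (r_i+r_j)·cross = 34.5·370.2500 = 12773.6250
edge 3: (19,24.5)→(19,35)  cross = 19·35 − 19·24.5 = 199.5000; (r_i+r_j)·cross = 38·199.5000 = 7581.0000
edge 4: (19,35)→(15.5,40)  cross = 19·40 − 15.5·35 = 217.5000; (r_i+r_j)·cross = 34.5·217.5000 = 7503.7500
edge 5: (15.5,40)→(3.5,22)  cross = 15.5·22 − 3.5·40 = 201.0000; (r_i+r_j)·cross = 19·201.0000 = 3819.0000
Σcross = 766.7500 → A = |Σcross|/2 = 383.3750 mm²
Σ(r_i+r_j)·cross = 28057.6250 → first moment M = |Σ|/6 = 4676.2708
R_c = M/A = 4676.2708/383.3750 = 12.1976 mm
θ = 150° = 2.617994 rad
V = θ·R_c·A = 2.617994·12.1976·383.3750 = 12242.448 mm³

Volume = 12242.448 mm³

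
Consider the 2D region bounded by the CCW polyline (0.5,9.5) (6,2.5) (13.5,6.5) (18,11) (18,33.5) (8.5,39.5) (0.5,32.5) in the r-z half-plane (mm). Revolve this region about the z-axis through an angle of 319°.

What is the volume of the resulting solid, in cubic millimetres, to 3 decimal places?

Volume = 26821.799 mm³

Profile (r,z), 7 vertices: (0.5,9.5) (6,2.5) (13.5,6.5) (18,11) (18,33.5) (8.5,39.5) (0.5,32.5)
edge 0: (0.5,9.5)→(6,2.5)  cross = 0.5·2.5 − 6·9.5 = -55.7500; (r_i+r_j)·cross = 6.5·-55.7500 = -362.3750
edge 1: (6,2.5)→(13.5,6.5)  cross = 6·6.5 − 13.5·2.5 = 5.2500; (r_i+r_j)·cross = 19.5·5.2500 = 102.3750
edge 2: (13.5,6.5)→(18,11)  cross = 13.5·11 − 18·6.5 = 31.5000; (r_i+r_j)·cross = 31.5·31.5000 = 992.2500
edge 3: (18,11)→(18,33.5)  cross = 18·33.5 − 18·11 = 405.0000; (r_i+r_j)·cross = 36·405.0000 = 14580.0000
edge 4: (18,33.5)→(8.5,39.5)  cross = 18·39.5 − 8.5·33.5 = 426.2500; (r_i+r_j)·cross = 26.5·426.2500 = 11295.6250
edge 5: (8.5,39.5)→(0.5,32.5)  cross = 8.5·32.5 − 0.5·39.5 = 256.5000; (r_i+r_j)·cross = 9·256.5000 = 2308.5000
edge 6: (0.5,32.5)→(0.5,9.5)  cross = 0.5·9.5 − 0.5·32.5 = -11.5000; (r_i+r_j)·cross = 1·-11.5000 = -11.5000
Σcross = 1057.2500 → A = |Σcross|/2 = 528.6250 mm²
Σ(r_i+r_j)·cross = 28904.8750 → first moment M = |Σ|/6 = 4817.4792
R_c = M/A = 4817.4792/528.6250 = 9.1132 mm
θ = 319° = 5.567600 rad
V = θ·R_c·A = 5.567600·9.1132·528.6250 = 26821.799 mm³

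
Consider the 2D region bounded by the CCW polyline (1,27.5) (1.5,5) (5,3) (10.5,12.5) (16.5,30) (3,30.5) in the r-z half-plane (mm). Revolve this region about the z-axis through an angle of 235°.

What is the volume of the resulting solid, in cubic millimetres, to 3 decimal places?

Volume = 7833.398 mm³

Profile (r,z), 6 vertices: (1,27.5) (1.5,5) (5,3) (10.5,12.5) (16.5,30) (3,30.5)
edge 0: (1,27.5)→(1.5,5)  cross = 1·5 − 1.5·27.5 = -36.2500; (r_i+r_j)·cross = 2.5·-36.2500 = -90.6250
edge 1: (1.5,5)→(5,3)  cross = 1.5·3 − 5·5 = -20.5000; (r_i+r_j)·cross = 6.5·-20.5000 = -133.2500
edge 2: (5,3)→(10.5,12.5)  cross = 5·12.5 − 10.5·3 = 31.0000; (r_i+r_j)·cross = 15.5·31.0000 = 480.5000
edge 3: (10.5,12.5)→(16.5,30)  cross = 10.5·30 − 16.5·12.5 = 108.7500; (r_i+r_j)·cross = 27·108.7500 = 2936.2500
edge 4: (16.5,30)→(3,30.5)  cross = 16.5·30.5 − 3·30 = 413.2500; (r_i+r_j)·cross = 19.5·413.2500 = 8058.3750
edge 5: (3,30.5)→(1,27.5)  cross = 3·27.5 − 1·30.5 = 52.0000; (r_i+r_j)·cross = 4·52.0000 = 208.0000
Σcross = 548.2500 → A = |Σcross|/2 = 274.1250 mm²
Σ(r_i+r_j)·cross = 11459.2500 → first moment M = |Σ|/6 = 1909.8750
R_c = M/A = 1909.8750/274.1250 = 6.9672 mm
θ = 235° = 4.101524 rad
V = θ·R_c·A = 4.101524·6.9672·274.1250 = 7833.398 mm³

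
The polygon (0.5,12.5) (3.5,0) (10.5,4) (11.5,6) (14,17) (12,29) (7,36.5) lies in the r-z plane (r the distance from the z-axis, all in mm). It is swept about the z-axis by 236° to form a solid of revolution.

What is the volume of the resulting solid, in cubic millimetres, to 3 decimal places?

Volume = 9250.278 mm³

Profile (r,z), 7 vertices: (0.5,12.5) (3.5,0) (10.5,4) (11.5,6) (14,17) (12,29) (7,36.5)
edge 0: (0.5,12.5)→(3.5,0)  cross = 0.5·0 − 3.5·12.5 = -43.7500; (r_i+r_j)·cross = 4·-43.7500 = -175.0000
edge 1: (3.5,0)→(10.5,4)  cross = 3.5·4 − 10.5·0 = 14.0000; (r_i+r_j)·cross = 14·14.0000 = 196.0000
edge 2: (10.5,4)→(11.5,6)  cross = 10.5·6 − 11.5·4 = 17.0000; (r_i+r_j)·cross = 22·17.0000 = 374.0000
edge 3: (11.5,6)→(14,17)  cross = 11.5·17 − 14·6 = 111.5000; (r_i+r_j)·cross = 25.5·111.5000 = 2843.2500
edge 4: (14,17)→(12,29)  cross = 14·29 − 12·17 = 202.0000; (r_i+r_j)·cross = 26·202.0000 = 5252.0000
edge 5: (12,29)→(7,36.5)  cross = 12·36.5 − 7·29 = 235.0000; (r_i+r_j)·cross = 19·235.0000 = 4465.0000
edge 6: (7,36.5)→(0.5,12.5)  cross = 7·12.5 − 0.5·36.5 = 69.2500; (r_i+r_j)·cross = 7.5·69.2500 = 519.3750
Σcross = 605.0000 → A = |Σcross|/2 = 302.5000 mm²
Σ(r_i+r_j)·cross = 13474.6250 → first moment M = |Σ|/6 = 2245.7708
R_c = M/A = 2245.7708/302.5000 = 7.4240 mm
θ = 236° = 4.118977 rad
V = θ·R_c·A = 4.118977·7.4240·302.5000 = 9250.278 mm³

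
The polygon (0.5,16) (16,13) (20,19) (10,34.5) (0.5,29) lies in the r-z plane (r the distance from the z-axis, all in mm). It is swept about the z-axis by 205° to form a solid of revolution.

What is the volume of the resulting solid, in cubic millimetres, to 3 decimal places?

Volume = 9138.393 mm³

Profile (r,z), 5 vertices: (0.5,16) (16,13) (20,19) (10,34.5) (0.5,29)
edge 0: (0.5,16)→(16,13)  cross = 0.5·13 − 16·16 = -249.5000; (r_i+r_j)·cross = 16.5·-249.5000 = -4116.7500
edge 1: (16,13)→(20,19)  cross = 16·19 − 20·13 = 44.0000; (r_i+r_j)·cross = 36·44.0000 = 1584.0000
edge 2: (20,19)→(10,34.5)  cross = 20·34.5 − 10·19 = 500.0000; (r_i+r_j)·cross = 30·500.0000 = 15000.0000
edge 3: (10,34.5)→(0.5,29)  cross = 10·29 − 0.5·34.5 = 272.7500; (r_i+r_j)·cross = 10.5·272.7500 = 2863.8750
edge 4: (0.5,29)→(0.5,16)  cross = 0.5·16 − 0.5·29 = -6.5000; (r_i+r_j)·cross = 1·-6.5000 = -6.5000
Σcross = 560.7500 → A = |Σcross|/2 = 280.3750 mm²
Σ(r_i+r_j)·cross = 15324.6250 → first moment M = |Σ|/6 = 2554.1042
R_c = M/A = 2554.1042/280.3750 = 9.1096 mm
θ = 205° = 3.577925 rad
V = θ·R_c·A = 3.577925·9.1096·280.3750 = 9138.393 mm³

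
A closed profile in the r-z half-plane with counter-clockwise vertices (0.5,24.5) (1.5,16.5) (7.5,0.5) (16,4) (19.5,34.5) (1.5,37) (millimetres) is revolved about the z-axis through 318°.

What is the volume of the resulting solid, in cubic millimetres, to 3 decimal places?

Profile (r,z), 6 vertices: (0.5,24.5) (1.5,16.5) (7.5,0.5) (16,4) (19.5,34.5) (1.5,37)
edge 0: (0.5,24.5)→(1.5,16.5)  cross = 0.5·16.5 − 1.5·24.5 = -28.5000; (r_i+r_j)·cross = 2·-28.5000 = -57.0000
edge 1: (1.5,16.5)→(7.5,0.5)  cross = 1.5·0.5 − 7.5·16.5 = -123.0000; (r_i+r_j)·cross = 9·-123.0000 = -1107.0000
edge 2: (7.5,0.5)→(16,4)  cross = 7.5·4 − 16·0.5 = 22.0000; (r_i+r_j)·cross = 23.5·22.0000 = 517.0000
edge 3: (16,4)→(19.5,34.5)  cross = 16·34.5 − 19.5·4 = 474.0000; (r_i+r_j)·cross = 35.5·474.0000 = 16827.0000
edge 4: (19.5,34.5)→(1.5,37)  cross = 19.5·37 − 1.5·34.5 = 669.7500; (r_i+r_j)·cross = 21·669.7500 = 14064.7500
edge 5: (1.5,37)→(0.5,24.5)  cross = 1.5·24.5 − 0.5·37 = 18.2500; (r_i+r_j)·cross = 2·18.2500 = 36.5000
Σcross = 1032.5000 → A = |Σcross|/2 = 516.2500 mm²
Σ(r_i+r_j)·cross = 30281.2500 → first moment M = |Σ|/6 = 5046.8750
R_c = M/A = 5046.8750/516.2500 = 9.7760 mm
θ = 318° = 5.550147 rad
V = θ·R_c·A = 5.550147·9.7760·516.2500 = 28010.898 mm³

Volume = 28010.898 mm³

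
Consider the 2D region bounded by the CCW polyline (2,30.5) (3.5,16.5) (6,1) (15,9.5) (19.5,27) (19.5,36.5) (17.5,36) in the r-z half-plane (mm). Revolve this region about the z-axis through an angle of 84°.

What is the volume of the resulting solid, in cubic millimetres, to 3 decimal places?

Profile (r,z), 7 vertices: (2,30.5) (3.5,16.5) (6,1) (15,9.5) (19.5,27) (19.5,36.5) (17.5,36)
edge 0: (2,30.5)→(3.5,16.5)  cross = 2·16.5 − 3.5·30.5 = -73.7500; (r_i+r_j)·cross = 5.5·-73.7500 = -405.6250
edge 1: (3.5,16.5)→(6,1)  cross = 3.5·1 − 6·16.5 = -95.5000; (r_i+r_j)·cross = 9.5·-95.5000 = -907.2500
edge 2: (6,1)→(15,9.5)  cross = 6·9.5 − 15·1 = 42.0000; (r_i+r_j)·cross = 21·42.0000 = 882.0000
edge 3: (15,9.5)→(19.5,27)  cross = 15·27 − 19.5·9.5 = 219.7500; (r_i+r_j)·cross = 34.5·219.7500 = 7581.3750
edge 4: (19.5,27)→(19.5,36.5)  cross = 19.5·36.5 − 19.5·27 = 185.2500; (r_i+r_j)·cross = 39·185.2500 = 7224.7500
edge 5: (19.5,36.5)→(17.5,36)  cross = 19.5·36 − 17.5·36.5 = 63.2500; (r_i+r_j)·cross = 37·63.2500 = 2340.2500
edge 6: (17.5,36)→(2,30.5)  cross = 17.5·30.5 − 2·36 = 461.7500; (r_i+r_j)·cross = 19.5·461.7500 = 9004.1250
Σcross = 802.7500 → A = |Σcross|/2 = 401.3750 mm²
Σ(r_i+r_j)·cross = 25719.6250 → first moment M = |Σ|/6 = 4286.6042
R_c = M/A = 4286.6042/401.3750 = 10.6798 mm
θ = 84° = 1.466077 rad
V = θ·R_c·A = 1.466077·10.6798·401.3750 = 6284.490 mm³

Volume = 6284.490 mm³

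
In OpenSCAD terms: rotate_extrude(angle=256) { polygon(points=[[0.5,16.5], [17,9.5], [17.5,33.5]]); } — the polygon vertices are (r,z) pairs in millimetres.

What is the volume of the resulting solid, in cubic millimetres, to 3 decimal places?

Profile (r,z), 3 vertices: (0.5,16.5) (17,9.5) (17.5,33.5)
edge 0: (0.5,16.5)→(17,9.5)  cross = 0.5·9.5 − 17·16.5 = -275.7500; (r_i+r_j)·cross = 17.5·-275.7500 = -4825.6250
edge 1: (17,9.5)→(17.5,33.5)  cross = 17·33.5 − 17.5·9.5 = 403.2500; (r_i+r_j)·cross = 34.5·403.2500 = 13912.1250
edge 2: (17.5,33.5)→(0.5,16.5)  cross = 17.5·16.5 − 0.5·33.5 = 272.0000; (r_i+r_j)·cross = 18·272.0000 = 4896.0000
Σcross = 399.5000 → A = |Σcross|/2 = 199.7500 mm²
Σ(r_i+r_j)·cross = 13982.5000 → first moment M = |Σ|/6 = 2330.4167
R_c = M/A = 2330.4167/199.7500 = 11.6667 mm
θ = 256° = 4.468043 rad
V = θ·R_c·A = 4.468043·11.6667·199.7500 = 10412.402 mm³

Volume = 10412.402 mm³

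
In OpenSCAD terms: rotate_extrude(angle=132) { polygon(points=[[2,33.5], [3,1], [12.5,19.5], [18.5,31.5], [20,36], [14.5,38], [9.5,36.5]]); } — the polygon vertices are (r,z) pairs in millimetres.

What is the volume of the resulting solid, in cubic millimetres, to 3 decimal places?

Profile (r,z), 7 vertices: (2,33.5) (3,1) (12.5,19.5) (18.5,31.5) (20,36) (14.5,38) (9.5,36.5)
edge 0: (2,33.5)→(3,1)  cross = 2·1 − 3·33.5 = -98.5000; (r_i+r_j)·cross = 5·-98.5000 = -492.5000
edge 1: (3,1)→(12.5,19.5)  cross = 3·19.5 − 12.5·1 = 46.0000; (r_i+r_j)·cross = 15.5·46.0000 = 713.0000
edge 2: (12.5,19.5)→(18.5,31.5)  cross = 12.5·31.5 − 18.5·19.5 = 33.0000; (r_i+r_j)·cross = 31·33.0000 = 1023.0000
edge 3: (18.5,31.5)→(20,36)  cross = 18.5·36 − 20·31.5 = 36.0000; (r_i+r_j)·cross = 38.5·36.0000 = 1386.0000
edge 4: (20,36)→(14.5,38)  cross = 20·38 − 14.5·36 = 238.0000; (r_i+r_j)·cross = 34.5·238.0000 = 8211.0000
edge 5: (14.5,38)→(9.5,36.5)  cross = 14.5·36.5 − 9.5·38 = 168.2500; (r_i+r_j)·cross = 24·168.2500 = 4038.0000
edge 6: (9.5,36.5)→(2,33.5)  cross = 9.5·33.5 − 2·36.5 = 245.2500; (r_i+r_j)·cross = 11.5·245.2500 = 2820.3750
Σcross = 668.0000 → A = |Σcross|/2 = 334.0000 mm²
Σ(r_i+r_j)·cross = 17698.8750 → first moment M = |Σ|/6 = 2949.8125
R_c = M/A = 2949.8125/334.0000 = 8.8318 mm
θ = 132° = 2.303835 rad
V = θ·R_c·A = 2.303835·8.8318·334.0000 = 6795.880 mm³

Volume = 6795.880 mm³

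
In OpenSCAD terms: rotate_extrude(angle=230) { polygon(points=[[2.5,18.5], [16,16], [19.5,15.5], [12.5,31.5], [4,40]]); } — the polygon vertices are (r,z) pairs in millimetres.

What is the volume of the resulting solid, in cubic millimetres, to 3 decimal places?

Profile (r,z), 5 vertices: (2.5,18.5) (16,16) (19.5,15.5) (12.5,31.5) (4,40)
edge 0: (2.5,18.5)→(16,16)  cross = 2.5·16 − 16·18.5 = -256.0000; (r_i+r_j)·cross = 18.5·-256.0000 = -4736.0000
edge 1: (16,16)→(19.5,15.5)  cross = 16·15.5 − 19.5·16 = -64.0000; (r_i+r_j)·cross = 35.5·-64.0000 = -2272.0000
edge 2: (19.5,15.5)→(12.5,31.5)  cross = 19.5·31.5 − 12.5·15.5 = 420.5000; (r_i+r_j)·cross = 32·420.5000 = 13456.0000
edge 3: (12.5,31.5)→(4,40)  cross = 12.5·40 − 4·31.5 = 374.0000; (r_i+r_j)·cross = 16.5·374.0000 = 6171.0000
edge 4: (4,40)→(2.5,18.5)  cross = 4·18.5 − 2.5·40 = -26.0000; (r_i+r_j)·cross = 6.5·-26.0000 = -169.0000
Σcross = 448.5000 → A = |Σcross|/2 = 224.2500 mm²
Σ(r_i+r_j)·cross = 12450.0000 → first moment M = |Σ|/6 = 2075.0000
R_c = M/A = 2075.0000/224.2500 = 9.2531 mm
θ = 230° = 4.014257 rad
V = θ·R_c·A = 4.014257·9.2531·224.2500 = 8329.584 mm³

Volume = 8329.584 mm³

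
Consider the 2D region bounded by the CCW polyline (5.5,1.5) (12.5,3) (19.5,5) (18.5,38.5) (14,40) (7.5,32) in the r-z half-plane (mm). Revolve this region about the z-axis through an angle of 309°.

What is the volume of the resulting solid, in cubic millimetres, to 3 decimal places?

Profile (r,z), 6 vertices: (5.5,1.5) (12.5,3) (19.5,5) (18.5,38.5) (14,40) (7.5,32)
edge 0: (5.5,1.5)→(12.5,3)  cross = 5.5·3 − 12.5·1.5 = -2.2500; (r_i+r_j)·cross = 18·-2.2500 = -40.5000
edge 1: (12.5,3)→(19.5,5)  cross = 12.5·5 − 19.5·3 = 4.0000; (r_i+r_j)·cross = 32·4.0000 = 128.0000
edge 2: (19.5,5)→(18.5,38.5)  cross = 19.5·38.5 − 18.5·5 = 658.2500; (r_i+r_j)·cross = 38·658.2500 = 25013.5000
edge 3: (18.5,38.5)→(14,40)  cross = 18.5·40 − 14·38.5 = 201.0000; (r_i+r_j)·cross = 32.5·201.0000 = 6532.5000
edge 4: (14,40)→(7.5,32)  cross = 14·32 − 7.5·40 = 148.0000; (r_i+r_j)·cross = 21.5·148.0000 = 3182.0000
edge 5: (7.5,32)→(5.5,1.5)  cross = 7.5·1.5 − 5.5·32 = -164.7500; (r_i+r_j)·cross = 13·-164.7500 = -2141.7500
Σcross = 844.2500 → A = |Σcross|/2 = 422.1250 mm²
Σ(r_i+r_j)·cross = 32673.7500 → first moment M = |Σ|/6 = 5445.6250
R_c = M/A = 5445.6250/422.1250 = 12.9005 mm
θ = 309° = 5.393067 rad
V = θ·R_c·A = 5.393067·12.9005·422.1250 = 29368.623 mm³

Volume = 29368.623 mm³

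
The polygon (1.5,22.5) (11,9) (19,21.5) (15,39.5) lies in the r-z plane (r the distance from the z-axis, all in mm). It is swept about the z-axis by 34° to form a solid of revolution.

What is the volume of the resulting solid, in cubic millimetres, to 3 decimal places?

Volume = 1798.347 mm³

Profile (r,z), 4 vertices: (1.5,22.5) (11,9) (19,21.5) (15,39.5)
edge 0: (1.5,22.5)→(11,9)  cross = 1.5·9 − 11·22.5 = -234.0000; (r_i+r_j)·cross = 12.5·-234.0000 = -2925.0000
edge 1: (11,9)→(19,21.5)  cross = 11·21.5 − 19·9 = 65.5000; (r_i+r_j)·cross = 30·65.5000 = 1965.0000
edge 2: (19,21.5)→(15,39.5)  cross = 19·39.5 − 15·21.5 = 428.0000; (r_i+r_j)·cross = 34·428.0000 = 14552.0000
edge 3: (15,39.5)→(1.5,22.5)  cross = 15·22.5 − 1.5·39.5 = 278.2500; (r_i+r_j)·cross = 16.5·278.2500 = 4591.1250
Σcross = 537.7500 → A = |Σcross|/2 = 268.8750 mm²
Σ(r_i+r_j)·cross = 18183.1250 → first moment M = |Σ|/6 = 3030.5208
R_c = M/A = 3030.5208/268.8750 = 11.2711 mm
θ = 34° = 0.593412 rad
V = θ·R_c·A = 0.593412·11.2711·268.8750 = 1798.347 mm³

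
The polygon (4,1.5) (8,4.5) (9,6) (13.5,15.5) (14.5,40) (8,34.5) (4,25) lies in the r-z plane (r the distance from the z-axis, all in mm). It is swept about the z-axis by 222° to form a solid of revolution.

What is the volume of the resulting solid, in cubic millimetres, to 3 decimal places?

Volume = 9292.899 mm³

Profile (r,z), 7 vertices: (4,1.5) (8,4.5) (9,6) (13.5,15.5) (14.5,40) (8,34.5) (4,25)
edge 0: (4,1.5)→(8,4.5)  cross = 4·4.5 − 8·1.5 = 6.0000; (r_i+r_j)·cross = 12·6.0000 = 72.0000
edge 1: (8,4.5)→(9,6)  cross = 8·6 − 9·4.5 = 7.5000; (r_i+r_j)·cross = 17·7.5000 = 127.5000
edge 2: (9,6)→(13.5,15.5)  cross = 9·15.5 − 13.5·6 = 58.5000; (r_i+r_j)·cross = 22.5·58.5000 = 1316.2500
edge 3: (13.5,15.5)→(14.5,40)  cross = 13.5·40 − 14.5·15.5 = 315.2500; (r_i+r_j)·cross = 28·315.2500 = 8827.0000
edge 4: (14.5,40)→(8,34.5)  cross = 14.5·34.5 − 8·40 = 180.2500; (r_i+r_j)·cross = 22.5·180.2500 = 4055.6250
edge 5: (8,34.5)→(4,25)  cross = 8·25 − 4·34.5 = 62.0000; (r_i+r_j)·cross = 12·62.0000 = 744.0000
edge 6: (4,25)→(4,1.5)  cross = 4·1.5 − 4·25 = -94.0000; (r_i+r_j)·cross = 8·-94.0000 = -752.0000
Σcross = 535.5000 → A = |Σcross|/2 = 267.7500 mm²
Σ(r_i+r_j)·cross = 14390.3750 → first moment M = |Σ|/6 = 2398.3958
R_c = M/A = 2398.3958/267.7500 = 8.9576 mm
θ = 222° = 3.874631 rad
V = θ·R_c·A = 3.874631·8.9576·267.7500 = 9292.899 mm³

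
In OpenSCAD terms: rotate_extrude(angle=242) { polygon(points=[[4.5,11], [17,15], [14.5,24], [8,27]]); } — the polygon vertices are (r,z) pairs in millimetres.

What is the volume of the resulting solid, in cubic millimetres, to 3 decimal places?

Volume = 5280.677 mm³

Profile (r,z), 4 vertices: (4.5,11) (17,15) (14.5,24) (8,27)
edge 0: (4.5,11)→(17,15)  cross = 4.5·15 − 17·11 = -119.5000; (r_i+r_j)·cross = 21.5·-119.5000 = -2569.2500
edge 1: (17,15)→(14.5,24)  cross = 17·24 − 14.5·15 = 190.5000; (r_i+r_j)·cross = 31.5·190.5000 = 6000.7500
edge 2: (14.5,24)→(8,27)  cross = 14.5·27 − 8·24 = 199.5000; (r_i+r_j)·cross = 22.5·199.5000 = 4488.7500
edge 3: (8,27)→(4.5,11)  cross = 8·11 − 4.5·27 = -33.5000; (r_i+r_j)·cross = 12.5·-33.5000 = -418.7500
Σcross = 237.0000 → A = |Σcross|/2 = 118.5000 mm²
Σ(r_i+r_j)·cross = 7501.5000 → first moment M = |Σ|/6 = 1250.2500
R_c = M/A = 1250.2500/118.5000 = 10.5506 mm
θ = 242° = 4.223697 rad
V = θ·R_c·A = 4.223697·10.5506·118.5000 = 5280.677 mm³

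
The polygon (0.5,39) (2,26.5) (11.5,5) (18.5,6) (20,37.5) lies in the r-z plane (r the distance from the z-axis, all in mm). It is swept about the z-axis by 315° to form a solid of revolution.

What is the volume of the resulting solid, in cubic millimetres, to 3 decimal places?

Volume = 30099.468 mm³

Profile (r,z), 5 vertices: (0.5,39) (2,26.5) (11.5,5) (18.5,6) (20,37.5)
edge 0: (0.5,39)→(2,26.5)  cross = 0.5·26.5 − 2·39 = -64.7500; (r_i+r_j)·cross = 2.5·-64.7500 = -161.8750
edge 1: (2,26.5)→(11.5,5)  cross = 2·5 − 11.5·26.5 = -294.7500; (r_i+r_j)·cross = 13.5·-294.7500 = -3979.1250
edge 2: (11.5,5)→(18.5,6)  cross = 11.5·6 − 18.5·5 = -23.5000; (r_i+r_j)·cross = 30·-23.5000 = -705.0000
edge 3: (18.5,6)→(20,37.5)  cross = 18.5·37.5 − 20·6 = 573.7500; (r_i+r_j)·cross = 38.5·573.7500 = 22089.3750
edge 4: (20,37.5)→(0.5,39)  cross = 20·39 − 0.5·37.5 = 761.2500; (r_i+r_j)·cross = 20.5·761.2500 = 15605.6250
Σcross = 952.0000 → A = |Σcross|/2 = 476.0000 mm²
Σ(r_i+r_j)·cross = 32849.0000 → first moment M = |Σ|/6 = 5474.8333
R_c = M/A = 5474.8333/476.0000 = 11.5018 mm
θ = 315° = 5.497787 rad
V = θ·R_c·A = 5.497787·11.5018·476.0000 = 30099.468 mm³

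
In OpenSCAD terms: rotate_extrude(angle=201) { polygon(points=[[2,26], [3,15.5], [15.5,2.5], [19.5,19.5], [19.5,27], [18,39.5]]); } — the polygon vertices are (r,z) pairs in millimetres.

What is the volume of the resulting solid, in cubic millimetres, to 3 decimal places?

Volume = 16648.768 mm³

Profile (r,z), 6 vertices: (2,26) (3,15.5) (15.5,2.5) (19.5,19.5) (19.5,27) (18,39.5)
edge 0: (2,26)→(3,15.5)  cross = 2·15.5 − 3·26 = -47.0000; (r_i+r_j)·cross = 5·-47.0000 = -235.0000
edge 1: (3,15.5)→(15.5,2.5)  cross = 3·2.5 − 15.5·15.5 = -232.7500; (r_i+r_j)·cross = 18.5·-232.7500 = -4305.8750
edge 2: (15.5,2.5)→(19.5,19.5)  cross = 15.5·19.5 − 19.5·2.5 = 253.5000; (r_i+r_j)·cross = 35·253.5000 = 8872.5000
edge 3: (19.5,19.5)→(19.5,27)  cross = 19.5·27 − 19.5·19.5 = 146.2500; (r_i+r_j)·cross = 39·146.2500 = 5703.7500
edge 4: (19.5,27)→(18,39.5)  cross = 19.5·39.5 − 18·27 = 284.2500; (r_i+r_j)·cross = 37.5·284.2500 = 10659.3750
edge 5: (18,39.5)→(2,26)  cross = 18·26 − 2·39.5 = 389.0000; (r_i+r_j)·cross = 20·389.0000 = 7780.0000
Σcross = 793.2500 → A = |Σcross|/2 = 396.6250 mm²
Σ(r_i+r_j)·cross = 28474.7500 → first moment M = |Σ|/6 = 4745.7917
R_c = M/A = 4745.7917/396.6250 = 11.9654 mm
θ = 201° = 3.508112 rad
V = θ·R_c·A = 3.508112·11.9654·396.6250 = 16648.768 mm³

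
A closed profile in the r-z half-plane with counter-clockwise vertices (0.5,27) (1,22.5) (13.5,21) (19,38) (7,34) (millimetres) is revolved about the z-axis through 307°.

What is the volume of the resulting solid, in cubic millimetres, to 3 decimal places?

Volume = 9601.378 mm³

Profile (r,z), 5 vertices: (0.5,27) (1,22.5) (13.5,21) (19,38) (7,34)
edge 0: (0.5,27)→(1,22.5)  cross = 0.5·22.5 − 1·27 = -15.7500; (r_i+r_j)·cross = 1.5·-15.7500 = -23.6250
edge 1: (1,22.5)→(13.5,21)  cross = 1·21 − 13.5·22.5 = -282.7500; (r_i+r_j)·cross = 14.5·-282.7500 = -4099.8750
edge 2: (13.5,21)→(19,38)  cross = 13.5·38 − 19·21 = 114.0000; (r_i+r_j)·cross = 32.5·114.0000 = 3705.0000
edge 3: (19,38)→(7,34)  cross = 19·34 − 7·38 = 380.0000; (r_i+r_j)·cross = 26·380.0000 = 9880.0000
edge 4: (7,34)→(0.5,27)  cross = 7·27 − 0.5·34 = 172.0000; (r_i+r_j)·cross = 7.5·172.0000 = 1290.0000
Σcross = 367.5000 → A = |Σcross|/2 = 183.7500 mm²
Σ(r_i+r_j)·cross = 10751.5000 → first moment M = |Σ|/6 = 1791.9167
R_c = M/A = 1791.9167/183.7500 = 9.7519 mm
θ = 307° = 5.358161 rad
V = θ·R_c·A = 5.358161·9.7519·183.7500 = 9601.378 mm³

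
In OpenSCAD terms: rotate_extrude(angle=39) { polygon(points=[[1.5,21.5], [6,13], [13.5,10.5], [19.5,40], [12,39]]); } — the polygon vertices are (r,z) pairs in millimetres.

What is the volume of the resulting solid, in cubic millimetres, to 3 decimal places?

Volume = 2220.969 mm³

Profile (r,z), 5 vertices: (1.5,21.5) (6,13) (13.5,10.5) (19.5,40) (12,39)
edge 0: (1.5,21.5)→(6,13)  cross = 1.5·13 − 6·21.5 = -109.5000; (r_i+r_j)·cross = 7.5·-109.5000 = -821.2500
edge 1: (6,13)→(13.5,10.5)  cross = 6·10.5 − 13.5·13 = -112.5000; (r_i+r_j)·cross = 19.5·-112.5000 = -2193.7500
edge 2: (13.5,10.5)→(19.5,40)  cross = 13.5·40 − 19.5·10.5 = 335.2500; (r_i+r_j)·cross = 33·335.2500 = 11063.2500
edge 3: (19.5,40)→(12,39)  cross = 19.5·39 − 12·40 = 280.5000; (r_i+r_j)·cross = 31.5·280.5000 = 8835.7500
edge 4: (12,39)→(1.5,21.5)  cross = 12·21.5 − 1.5·39 = 199.5000; (r_i+r_j)·cross = 13.5·199.5000 = 2693.2500
Σcross = 593.2500 → A = |Σcross|/2 = 296.6250 mm²
Σ(r_i+r_j)·cross = 19577.2500 → first moment M = |Σ|/6 = 3262.8750
R_c = M/A = 3262.8750/296.6250 = 11.0000 mm
θ = 39° = 0.680678 rad
V = θ·R_c·A = 0.680678·11.0000·296.6250 = 2220.969 mm³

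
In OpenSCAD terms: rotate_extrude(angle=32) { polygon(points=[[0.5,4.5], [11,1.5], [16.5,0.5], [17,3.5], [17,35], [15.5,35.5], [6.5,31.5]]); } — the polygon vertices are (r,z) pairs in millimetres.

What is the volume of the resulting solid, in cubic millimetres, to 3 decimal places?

Volume = 2467.558 mm³

Profile (r,z), 7 vertices: (0.5,4.5) (11,1.5) (16.5,0.5) (17,3.5) (17,35) (15.5,35.5) (6.5,31.5)
edge 0: (0.5,4.5)→(11,1.5)  cross = 0.5·1.5 − 11·4.5 = -48.7500; (r_i+r_j)·cross = 11.5·-48.7500 = -560.6250
edge 1: (11,1.5)→(16.5,0.5)  cross = 11·0.5 − 16.5·1.5 = -19.2500; (r_i+r_j)·cross = 27.5·-19.2500 = -529.3750
edge 2: (16.5,0.5)→(17,3.5)  cross = 16.5·3.5 − 17·0.5 = 49.2500; (r_i+r_j)·cross = 33.5·49.2500 = 1649.8750
edge 3: (17,3.5)→(17,35)  cross = 17·35 − 17·3.5 = 535.5000; (r_i+r_j)·cross = 34·535.5000 = 18207.0000
edge 4: (17,35)→(15.5,35.5)  cross = 17·35.5 − 15.5·35 = 61.0000; (r_i+r_j)·cross = 32.5·61.0000 = 1982.5000
edge 5: (15.5,35.5)→(6.5,31.5)  cross = 15.5·31.5 − 6.5·35.5 = 257.5000; (r_i+r_j)·cross = 22·257.5000 = 5665.0000
edge 6: (6.5,31.5)→(0.5,4.5)  cross = 6.5·4.5 − 0.5·31.5 = 13.5000; (r_i+r_j)·cross = 7·13.5000 = 94.5000
Σcross = 848.7500 → A = |Σcross|/2 = 424.3750 mm²
Σ(r_i+r_j)·cross = 26508.8750 → first moment M = |Σ|/6 = 4418.1458
R_c = M/A = 4418.1458/424.3750 = 10.4109 mm
θ = 32° = 0.558505 rad
V = θ·R_c·A = 0.558505·10.4109·424.3750 = 2467.558 mm³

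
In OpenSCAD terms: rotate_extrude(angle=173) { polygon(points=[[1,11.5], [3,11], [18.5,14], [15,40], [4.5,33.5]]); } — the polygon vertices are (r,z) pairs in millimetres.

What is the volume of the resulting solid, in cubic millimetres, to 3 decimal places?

Volume = 10355.540 mm³

Profile (r,z), 5 vertices: (1,11.5) (3,11) (18.5,14) (15,40) (4.5,33.5)
edge 0: (1,11.5)→(3,11)  cross = 1·11 − 3·11.5 = -23.5000; (r_i+r_j)·cross = 4·-23.5000 = -94.0000
edge 1: (3,11)→(18.5,14)  cross = 3·14 − 18.5·11 = -161.5000; (r_i+r_j)·cross = 21.5·-161.5000 = -3472.2500
edge 2: (18.5,14)→(15,40)  cross = 18.5·40 − 15·14 = 530.0000; (r_i+r_j)·cross = 33.5·530.0000 = 17755.0000
edge 3: (15,40)→(4.5,33.5)  cross = 15·33.5 − 4.5·40 = 322.5000; (r_i+r_j)·cross = 19.5·322.5000 = 6288.7500
edge 4: (4.5,33.5)→(1,11.5)  cross = 4.5·11.5 − 1·33.5 = 18.2500; (r_i+r_j)·cross = 5.5·18.2500 = 100.3750
Σcross = 685.7500 → A = |Σcross|/2 = 342.8750 mm²
Σ(r_i+r_j)·cross = 20577.8750 → first moment M = |Σ|/6 = 3429.6458
R_c = M/A = 3429.6458/342.8750 = 10.0026 mm
θ = 173° = 3.019420 rad
V = θ·R_c·A = 3.019420·10.0026·342.8750 = 10355.540 mm³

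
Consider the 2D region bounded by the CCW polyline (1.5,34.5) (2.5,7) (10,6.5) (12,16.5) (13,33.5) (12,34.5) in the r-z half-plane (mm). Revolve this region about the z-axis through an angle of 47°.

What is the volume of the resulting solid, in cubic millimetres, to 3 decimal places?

Volume = 1596.792 mm³

Profile (r,z), 6 vertices: (1.5,34.5) (2.5,7) (10,6.5) (12,16.5) (13,33.5) (12,34.5)
edge 0: (1.5,34.5)→(2.5,7)  cross = 1.5·7 − 2.5·34.5 = -75.7500; (r_i+r_j)·cross = 4·-75.7500 = -303.0000
edge 1: (2.5,7)→(10,6.5)  cross = 2.5·6.5 − 10·7 = -53.7500; (r_i+r_j)·cross = 12.5·-53.7500 = -671.8750
edge 2: (10,6.5)→(12,16.5)  cross = 10·16.5 − 12·6.5 = 87.0000; (r_i+r_j)·cross = 22·87.0000 = 1914.0000
edge 3: (12,16.5)→(13,33.5)  cross = 12·33.5 − 13·16.5 = 187.5000; (r_i+r_j)·cross = 25·187.5000 = 4687.5000
edge 4: (13,33.5)→(12,34.5)  cross = 13·34.5 − 12·33.5 = 46.5000; (r_i+r_j)·cross = 25·46.5000 = 1162.5000
edge 5: (12,34.5)→(1.5,34.5)  cross = 12·34.5 − 1.5·34.5 = 362.2500; (r_i+r_j)·cross = 13.5·362.2500 = 4890.3750
Σcross = 553.7500 → A = |Σcross|/2 = 276.8750 mm²
Σ(r_i+r_j)·cross = 11679.5000 → first moment M = |Σ|/6 = 1946.5833
R_c = M/A = 1946.5833/276.8750 = 7.0305 mm
θ = 47° = 0.820305 rad
V = θ·R_c·A = 0.820305·7.0305·276.8750 = 1596.792 mm³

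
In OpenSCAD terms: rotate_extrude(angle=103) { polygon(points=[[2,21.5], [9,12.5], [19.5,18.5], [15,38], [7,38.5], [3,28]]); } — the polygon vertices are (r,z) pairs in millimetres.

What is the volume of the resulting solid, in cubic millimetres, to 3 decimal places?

Profile (r,z), 6 vertices: (2,21.5) (9,12.5) (19.5,18.5) (15,38) (7,38.5) (3,28)
edge 0: (2,21.5)→(9,12.5)  cross = 2·12.5 − 9·21.5 = -168.5000; (r_i+r_j)·cross = 11·-168.5000 = -1853.5000
edge 1: (9,12.5)→(19.5,18.5)  cross = 9·18.5 − 19.5·12.5 = -77.2500; (r_i+r_j)·cross = 28.5·-77.2500 = -2201.6250
edge 2: (19.5,18.5)→(15,38)  cross = 19.5·38 − 15·18.5 = 463.5000; (r_i+r_j)·cross = 34.5·463.5000 = 15990.7500
edge 3: (15,38)→(7,38.5)  cross = 15·38.5 − 7·38 = 311.5000; (r_i+r_j)·cross = 22·311.5000 = 6853.0000
edge 4: (7,38.5)→(3,28)  cross = 7·28 − 3·38.5 = 80.5000; (r_i+r_j)·cross = 10·80.5000 = 805.0000
edge 5: (3,28)→(2,21.5)  cross = 3·21.5 − 2·28 = 8.5000; (r_i+r_j)·cross = 5·8.5000 = 42.5000
Σcross = 618.2500 → A = |Σcross|/2 = 309.1250 mm²
Σ(r_i+r_j)·cross = 19636.1250 → first moment M = |Σ|/6 = 3272.6875
R_c = M/A = 3272.6875/309.1250 = 10.5869 mm
θ = 103° = 1.797689 rad
V = θ·R_c·A = 1.797689·10.5869·309.1250 = 5883.275 mm³

Volume = 5883.275 mm³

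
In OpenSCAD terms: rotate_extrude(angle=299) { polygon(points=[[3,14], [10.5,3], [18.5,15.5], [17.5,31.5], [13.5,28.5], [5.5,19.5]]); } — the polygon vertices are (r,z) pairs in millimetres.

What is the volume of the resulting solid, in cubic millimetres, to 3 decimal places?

Profile (r,z), 6 vertices: (3,14) (10.5,3) (18.5,15.5) (17.5,31.5) (13.5,28.5) (5.5,19.5)
edge 0: (3,14)→(10.5,3)  cross = 3·3 − 10.5·14 = -138.0000; (r_i+r_j)·cross = 13.5·-138.0000 = -1863.0000
edge 1: (10.5,3)→(18.5,15.5)  cross = 10.5·15.5 − 18.5·3 = 107.2500; (r_i+r_j)·cross = 29·107.2500 = 3110.2500
edge 2: (18.5,15.5)→(17.5,31.5)  cross = 18.5·31.5 − 17.5·15.5 = 311.5000; (r_i+r_j)·cross = 36·311.5000 = 11214.0000
edge 3: (17.5,31.5)→(13.5,28.5)  cross = 17.5·28.5 − 13.5·31.5 = 73.5000; (r_i+r_j)·cross = 31·73.5000 = 2278.5000
edge 4: (13.5,28.5)→(5.5,19.5)  cross = 13.5·19.5 − 5.5·28.5 = 106.5000; (r_i+r_j)·cross = 19·106.5000 = 2023.5000
edge 5: (5.5,19.5)→(3,14)  cross = 5.5·14 − 3·19.5 = 18.5000; (r_i+r_j)·cross = 8.5·18.5000 = 157.2500
Σcross = 479.2500 → A = |Σcross|/2 = 239.6250 mm²
Σ(r_i+r_j)·cross = 16920.5000 → first moment M = |Σ|/6 = 2820.0833
R_c = M/A = 2820.0833/239.6250 = 11.7687 mm
θ = 299° = 5.218534 rad
V = θ·R_c·A = 5.218534·11.7687·239.6250 = 14716.702 mm³

Volume = 14716.702 mm³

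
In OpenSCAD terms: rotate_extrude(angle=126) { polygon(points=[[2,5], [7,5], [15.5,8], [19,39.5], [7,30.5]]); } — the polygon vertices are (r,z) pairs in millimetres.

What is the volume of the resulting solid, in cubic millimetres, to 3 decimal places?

Profile (r,z), 5 vertices: (2,5) (7,5) (15.5,8) (19,39.5) (7,30.5)
edge 0: (2,5)→(7,5)  cross = 2·5 − 7·5 = -25.0000; (r_i+r_j)·cross = 9·-25.0000 = -225.0000
edge 1: (7,5)→(15.5,8)  cross = 7·8 − 15.5·5 = -21.5000; (r_i+r_j)·cross = 22.5·-21.5000 = -483.7500
edge 2: (15.5,8)→(19,39.5)  cross = 15.5·39.5 − 19·8 = 460.2500; (r_i+r_j)·cross = 34.5·460.2500 = 15878.6250
edge 3: (19,39.5)→(7,30.5)  cross = 19·30.5 − 7·39.5 = 303.0000; (r_i+r_j)·cross = 26·303.0000 = 7878.0000
edge 4: (7,30.5)→(2,5)  cross = 7·5 − 2·30.5 = -26.0000; (r_i+r_j)·cross = 9·-26.0000 = -234.0000
Σcross = 690.7500 → A = |Σcross|/2 = 345.3750 mm²
Σ(r_i+r_j)·cross = 22813.8750 → first moment M = |Σ|/6 = 3802.3125
R_c = M/A = 3802.3125/345.3750 = 11.0092 mm
θ = 126° = 2.199115 rad
V = θ·R_c·A = 2.199115·11.0092·345.3750 = 8361.722 mm³

Volume = 8361.722 mm³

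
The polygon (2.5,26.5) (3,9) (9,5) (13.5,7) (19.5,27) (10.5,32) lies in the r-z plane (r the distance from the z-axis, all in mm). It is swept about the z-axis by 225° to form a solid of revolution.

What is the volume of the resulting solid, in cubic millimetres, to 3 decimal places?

Volume = 12507.139 mm³

Profile (r,z), 6 vertices: (2.5,26.5) (3,9) (9,5) (13.5,7) (19.5,27) (10.5,32)
edge 0: (2.5,26.5)→(3,9)  cross = 2.5·9 − 3·26.5 = -57.0000; (r_i+r_j)·cross = 5.5·-57.0000 = -313.5000
edge 1: (3,9)→(9,5)  cross = 3·5 − 9·9 = -66.0000; (r_i+r_j)·cross = 12·-66.0000 = -792.0000
edge 2: (9,5)→(13.5,7)  cross = 9·7 − 13.5·5 = -4.5000; (r_i+r_j)·cross = 22.5·-4.5000 = -101.2500
edge 3: (13.5,7)→(19.5,27)  cross = 13.5·27 − 19.5·7 = 228.0000; (r_i+r_j)·cross = 33·228.0000 = 7524.0000
edge 4: (19.5,27)→(10.5,32)  cross = 19.5·32 − 10.5·27 = 340.5000; (r_i+r_j)·cross = 30·340.5000 = 10215.0000
edge 5: (10.5,32)→(2.5,26.5)  cross = 10.5·26.5 − 2.5·32 = 198.2500; (r_i+r_j)·cross = 13·198.2500 = 2577.2500
Σcross = 639.2500 → A = |Σcross|/2 = 319.6250 mm²
Σ(r_i+r_j)·cross = 19109.5000 → first moment M = |Σ|/6 = 3184.9167
R_c = M/A = 3184.9167/319.6250 = 9.9645 mm
θ = 225° = 3.926991 rad
V = θ·R_c·A = 3.926991·9.9645·319.6250 = 12507.139 mm³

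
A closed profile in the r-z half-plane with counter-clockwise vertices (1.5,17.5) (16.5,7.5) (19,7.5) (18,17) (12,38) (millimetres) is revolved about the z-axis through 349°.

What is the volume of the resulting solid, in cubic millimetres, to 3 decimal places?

Profile (r,z), 5 vertices: (1.5,17.5) (16.5,7.5) (19,7.5) (18,17) (12,38)
edge 0: (1.5,17.5)→(16.5,7.5)  cross = 1.5·7.5 − 16.5·17.5 = -277.5000; (r_i+r_j)·cross = 18·-277.5000 = -4995.0000
edge 1: (16.5,7.5)→(19,7.5)  cross = 16.5·7.5 − 19·7.5 = -18.7500; (r_i+r_j)·cross = 35.5·-18.7500 = -665.6250
edge 2: (19,7.5)→(18,17)  cross = 19·17 − 18·7.5 = 188.0000; (r_i+r_j)·cross = 37·188.0000 = 6956.0000
edge 3: (18,17)→(12,38)  cross = 18·38 − 12·17 = 480.0000; (r_i+r_j)·cross = 30·480.0000 = 14400.0000
edge 4: (12,38)→(1.5,17.5)  cross = 12·17.5 − 1.5·38 = 153.0000; (r_i+r_j)·cross = 13.5·153.0000 = 2065.5000
Σcross = 524.7500 → A = |Σcross|/2 = 262.3750 mm²
Σ(r_i+r_j)·cross = 17760.8750 → first moment M = |Σ|/6 = 2960.1458
R_c = M/A = 2960.1458/262.3750 = 11.2821 mm
θ = 349° = 6.091199 rad
V = θ·R_c·A = 6.091199·11.2821·262.3750 = 18030.838 mm³

Volume = 18030.838 mm³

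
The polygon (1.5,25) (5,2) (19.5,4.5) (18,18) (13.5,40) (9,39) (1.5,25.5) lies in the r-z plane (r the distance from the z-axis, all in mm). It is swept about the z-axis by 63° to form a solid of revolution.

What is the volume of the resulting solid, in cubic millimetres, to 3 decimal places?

Profile (r,z), 7 vertices: (1.5,25) (5,2) (19.5,4.5) (18,18) (13.5,40) (9,39) (1.5,25.5)
edge 0: (1.5,25)→(5,2)  cross = 1.5·2 − 5·25 = -122.0000; (r_i+r_j)·cross = 6.5·-122.0000 = -793.0000
edge 1: (5,2)→(19.5,4.5)  cross = 5·4.5 − 19.5·2 = -16.5000; (r_i+r_j)·cross = 24.5·-16.5000 = -404.2500
edge 2: (19.5,4.5)→(18,18)  cross = 19.5·18 − 18·4.5 = 270.0000; (r_i+r_j)·cross = 37.5·270.0000 = 10125.0000
edge 3: (18,18)→(13.5,40)  cross = 18·40 − 13.5·18 = 477.0000; (r_i+r_j)·cross = 31.5·477.0000 = 15025.5000
edge 4: (13.5,40)→(9,39)  cross = 13.5·39 − 9·40 = 166.5000; (r_i+r_j)·cross = 22.5·166.5000 = 3746.2500
edge 5: (9,39)→(1.5,25.5)  cross = 9·25.5 − 1.5·39 = 171.0000; (r_i+r_j)·cross = 10.5·171.0000 = 1795.5000
edge 6: (1.5,25.5)→(1.5,25)  cross = 1.5·25 − 1.5·25.5 = -0.7500; (r_i+r_j)·cross = 3·-0.7500 = -2.2500
Σcross = 945.2500 → A = |Σcross|/2 = 472.6250 mm²
Σ(r_i+r_j)·cross = 29492.7500 → first moment M = |Σ|/6 = 4915.4583
R_c = M/A = 4915.4583/472.6250 = 10.4003 mm
θ = 63° = 1.099557 rad
V = θ·R_c·A = 1.099557·10.4003·472.6250 = 5404.829 mm³

Volume = 5404.829 mm³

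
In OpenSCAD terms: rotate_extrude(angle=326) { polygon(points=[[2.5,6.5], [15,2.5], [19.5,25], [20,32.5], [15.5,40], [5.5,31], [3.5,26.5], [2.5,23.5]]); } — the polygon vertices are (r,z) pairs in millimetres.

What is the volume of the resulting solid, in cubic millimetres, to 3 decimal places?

Volume = 29537.510 mm³

Profile (r,z), 8 vertices: (2.5,6.5) (15,2.5) (19.5,25) (20,32.5) (15.5,40) (5.5,31) (3.5,26.5) (2.5,23.5)
edge 0: (2.5,6.5)→(15,2.5)  cross = 2.5·2.5 − 15·6.5 = -91.2500; (r_i+r_j)·cross = 17.5·-91.2500 = -1596.8750
edge 1: (15,2.5)→(19.5,25)  cross = 15·25 − 19.5·2.5 = 326.2500; (r_i+r_j)·cross = 34.5·326.2500 = 11255.6250
edge 2: (19.5,25)→(20,32.5)  cross = 19.5·32.5 − 20·25 = 133.7500; (r_i+r_j)·cross = 39.5·133.7500 = 5283.1250
edge 3: (20,32.5)→(15.5,40)  cross = 20·40 − 15.5·32.5 = 296.2500; (r_i+r_j)·cross = 35.5·296.2500 = 10516.8750
edge 4: (15.5,40)→(5.5,31)  cross = 15.5·31 − 5.5·40 = 260.5000; (r_i+r_j)·cross = 21·260.5000 = 5470.5000
edge 5: (5.5,31)→(3.5,26.5)  cross = 5.5·26.5 − 3.5·31 = 37.2500; (r_i+r_j)·cross = 9·37.2500 = 335.2500
edge 6: (3.5,26.5)→(2.5,23.5)  cross = 3.5·23.5 − 2.5·26.5 = 16.0000; (r_i+r_j)·cross = 6·16.0000 = 96.0000
edge 7: (2.5,23.5)→(2.5,6.5)  cross = 2.5·6.5 − 2.5·23.5 = -42.5000; (r_i+r_j)·cross = 5·-42.5000 = -212.5000
Σcross = 936.2500 → A = |Σcross|/2 = 468.1250 mm²
Σ(r_i+r_j)·cross = 31148.0000 → first moment M = |Σ|/6 = 5191.3333
R_c = M/A = 5191.3333/468.1250 = 11.0896 mm
θ = 326° = 5.689773 rad
V = θ·R_c·A = 5.689773·11.0896·468.1250 = 29537.510 mm³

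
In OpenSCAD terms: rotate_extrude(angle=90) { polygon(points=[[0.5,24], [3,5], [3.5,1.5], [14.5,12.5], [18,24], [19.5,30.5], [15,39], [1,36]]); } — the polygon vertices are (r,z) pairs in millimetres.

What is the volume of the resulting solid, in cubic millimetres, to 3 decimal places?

Volume = 6697.286 mm³

Profile (r,z), 8 vertices: (0.5,24) (3,5) (3.5,1.5) (14.5,12.5) (18,24) (19.5,30.5) (15,39) (1,36)
edge 0: (0.5,24)→(3,5)  cross = 0.5·5 − 3·24 = -69.5000; (r_i+r_j)·cross = 3.5·-69.5000 = -243.2500
edge 1: (3,5)→(3.5,1.5)  cross = 3·1.5 − 3.5·5 = -13.0000; (r_i+r_j)·cross = 6.5·-13.0000 = -84.5000
edge 2: (3.5,1.5)→(14.5,12.5)  cross = 3.5·12.5 − 14.5·1.5 = 22.0000; (r_i+r_j)·cross = 18·22.0000 = 396.0000
edge 3: (14.5,12.5)→(18,24)  cross = 14.5·24 − 18·12.5 = 123.0000; (r_i+r_j)·cross = 32.5·123.0000 = 3997.5000
edge 4: (18,24)→(19.5,30.5)  cross = 18·30.5 − 19.5·24 = 81.0000; (r_i+r_j)·cross = 37.5·81.0000 = 3037.5000
edge 5: (19.5,30.5)→(15,39)  cross = 19.5·39 − 15·30.5 = 303.0000; (r_i+r_j)·cross = 34.5·303.0000 = 10453.5000
edge 6: (15,39)→(1,36)  cross = 15·36 − 1·39 = 501.0000; (r_i+r_j)·cross = 16·501.0000 = 8016.0000
edge 7: (1,36)→(0.5,24)  cross = 1·24 − 0.5·36 = 6.0000; (r_i+r_j)·cross = 1.5·6.0000 = 9.0000
Σcross = 953.5000 → A = |Σcross|/2 = 476.7500 mm²
Σ(r_i+r_j)·cross = 25581.7500 → first moment M = |Σ|/6 = 4263.6250
R_c = M/A = 4263.6250/476.7500 = 8.9431 mm
θ = 90° = 1.570796 rad
V = θ·R_c·A = 1.570796·8.9431·476.7500 = 6697.286 mm³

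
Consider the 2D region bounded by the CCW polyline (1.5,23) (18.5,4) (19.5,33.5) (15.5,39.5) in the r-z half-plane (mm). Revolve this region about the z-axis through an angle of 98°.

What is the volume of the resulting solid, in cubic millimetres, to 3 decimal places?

Profile (r,z), 4 vertices: (1.5,23) (18.5,4) (19.5,33.5) (15.5,39.5)
edge 0: (1.5,23)→(18.5,4)  cross = 1.5·4 − 18.5·23 = -419.5000; (r_i+r_j)·cross = 20·-419.5000 = -8390.0000
edge 1: (18.5,4)→(19.5,33.5)  cross = 18.5·33.5 − 19.5·4 = 541.7500; (r_i+r_j)·cross = 38·541.7500 = 20586.5000
edge 2: (19.5,33.5)→(15.5,39.5)  cross = 19.5·39.5 − 15.5·33.5 = 251.0000; (r_i+r_j)·cross = 35·251.0000 = 8785.0000
edge 3: (15.5,39.5)→(1.5,23)  cross = 15.5·23 − 1.5·39.5 = 297.2500; (r_i+r_j)·cross = 17·297.2500 = 5053.2500
Σcross = 670.5000 → A = |Σcross|/2 = 335.2500 mm²
Σ(r_i+r_j)·cross = 26034.7500 → first moment M = |Σ|/6 = 4339.1250
R_c = M/A = 4339.1250/335.2500 = 12.9430 mm
θ = 98° = 1.710423 rad
V = θ·R_c·A = 1.710423·12.9430·335.2500 = 7421.738 mm³

Volume = 7421.738 mm³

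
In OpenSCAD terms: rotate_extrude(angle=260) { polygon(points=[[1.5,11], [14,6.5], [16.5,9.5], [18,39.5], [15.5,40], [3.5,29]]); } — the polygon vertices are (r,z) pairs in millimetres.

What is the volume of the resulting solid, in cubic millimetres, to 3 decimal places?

Profile (r,z), 6 vertices: (1.5,11) (14,6.5) (16.5,9.5) (18,39.5) (15.5,40) (3.5,29)
edge 0: (1.5,11)→(14,6.5)  cross = 1.5·6.5 − 14·11 = -144.2500; (r_i+r_j)·cross = 15.5·-144.2500 = -2235.8750
edge 1: (14,6.5)→(16.5,9.5)  cross = 14·9.5 − 16.5·6.5 = 25.7500; (r_i+r_j)·cross = 30.5·25.7500 = 785.3750
edge 2: (16.5,9.5)→(18,39.5)  cross = 16.5·39.5 − 18·9.5 = 480.7500; (r_i+r_j)·cross = 34.5·480.7500 = 16585.8750
edge 3: (18,39.5)→(15.5,40)  cross = 18·40 − 15.5·39.5 = 107.7500; (r_i+r_j)·cross = 33.5·107.7500 = 3609.6250
edge 4: (15.5,40)→(3.5,29)  cross = 15.5·29 − 3.5·40 = 309.5000; (r_i+r_j)·cross = 19·309.5000 = 5880.5000
edge 5: (3.5,29)→(1.5,11)  cross = 3.5·11 − 1.5·29 = -5.0000; (r_i+r_j)·cross = 5·-5.0000 = -25.0000
Σcross = 774.5000 → A = |Σcross|/2 = 387.2500 mm²
Σ(r_i+r_j)·cross = 24600.5000 → first moment M = |Σ|/6 = 4100.0833
R_c = M/A = 4100.0833/387.2500 = 10.5877 mm
θ = 260° = 4.537856 rad
V = θ·R_c·A = 4.537856·10.5877·387.2500 = 18605.588 mm³

Volume = 18605.588 mm³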